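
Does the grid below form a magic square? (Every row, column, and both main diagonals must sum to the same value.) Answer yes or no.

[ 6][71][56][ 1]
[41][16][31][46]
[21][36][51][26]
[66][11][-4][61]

Yes

Row 1: 6 + 71 + 56 + 1 = 134.
Row 2: 41 + 16 + 31 + 46 = 134.
Row 3: 21 + 36 + 51 + 26 = 134.
Row 4: 66 + 11 + (-4) + 61 = 134.
Column 1: 6 + 41 + 21 + 66 = 134.
Column 2: 71 + 16 + 36 + 11 = 134.
Column 3: 56 + 31 + 51 + (-4) = 134.
Column 4: 1 + 46 + 26 + 61 = 134.
Main diagonal: 6 + 16 + 51 + 61 = 134.
Anti-diagonal: 1 + 31 + 36 + 66 = 134.
All lines sum to 134.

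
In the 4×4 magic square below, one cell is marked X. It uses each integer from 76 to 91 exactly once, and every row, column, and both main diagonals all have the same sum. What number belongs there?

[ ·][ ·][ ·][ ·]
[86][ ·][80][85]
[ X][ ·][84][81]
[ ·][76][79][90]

82

The entries are 76 through 91, which sum to 1336, so each line sums to 1336/4 = 334.
Row 2 must total 334; the given cells sum to 251, so (2,2) = 83.
Row 4: 76 + 79 + 90 + ? = 334, so (4,1) = 89.
Using column 3: 80 + 84 + 79 + ? → (1,3) = 334 − 243 = 91.
The remaining cell in column 4 is (1,4) = 334 − 256 = 78.
Using main diagonal: 83 + 84 + 90 + ? → (1,1) = 334 − 257 = 77.
Using anti-diagonal: 78 + 80 + 89 + ? → (3,2) = 334 − 247 = 87.
From row 1, 334 − (77 + 91 + 78) gives (1,2) = 88.
Row 3 needs 334; the known cells sum to 252, so (3,1) = 82.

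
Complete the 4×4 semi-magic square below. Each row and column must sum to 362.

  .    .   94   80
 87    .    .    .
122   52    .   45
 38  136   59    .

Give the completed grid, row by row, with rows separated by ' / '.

The remaining cell in row 3 is (3,3) = 362 − 219 = 143.
Row 4 must total 362; the given cells sum to 233, so (4,4) = 129.
Column 1: 87 + 122 + 38 + ? = 362, so (1,1) = 115.
The remaining cell in column 3 is (2,3) = 362 − 296 = 66.
Column 4 needs 362; the known cells sum to 254, so (2,4) = 108.
Row 1 must total 362; the given cells sum to 289, so (1,2) = 73.
Row 2: 87 + 66 + 108 + ? = 362, so (2,2) = 101.

115 73 94 80 / 87 101 66 108 / 122 52 143 45 / 38 136 59 129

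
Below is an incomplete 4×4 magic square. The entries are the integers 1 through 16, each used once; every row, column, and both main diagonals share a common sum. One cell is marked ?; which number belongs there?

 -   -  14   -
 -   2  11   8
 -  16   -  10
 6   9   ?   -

4

The entries are 1 through 16, which sum to 136, so each line sums to 136/4 = 34.
Row 2 needs 34; the known cells sum to 21, so (2,1) = 13.
The remaining cell in column 2 is (1,2) = 34 − 27 = 7.
The remaining cell in anti-diagonal is (1,4) = 34 − 33 = 1.
Row 1 needs 34; the known cells sum to 22, so (1,1) = 12.
Column 1 needs 34; the known cells sum to 31, so (3,1) = 3.
Column 4 needs 34; the known cells sum to 19, so (4,4) = 15.
Main diagonal needs 34; the known cells sum to 29, so (3,3) = 5.
Row 4: 6 + 9 + 15 + ? = 34, so (4,3) = 4.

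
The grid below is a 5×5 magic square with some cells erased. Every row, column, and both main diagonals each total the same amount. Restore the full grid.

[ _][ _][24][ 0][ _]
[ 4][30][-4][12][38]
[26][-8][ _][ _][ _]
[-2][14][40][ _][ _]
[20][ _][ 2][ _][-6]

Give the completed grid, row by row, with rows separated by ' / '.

32 8 24 0 16 / 4 30 -4 12 38 / 26 -8 18 34 10 / -2 14 40 6 22 / 20 36 2 28 -6

Row 2 is already complete: 4 + 30 + -4 + 12 + 38 = 80, so that is the magic constant.
Using column 1: 4 + 26 + (-2) + 20 + ? → (1,1) = 80 − 48 = 32.
Using column 3: 24 + (-4) + 40 + 2 + ? → (3,3) = 80 − 62 = 18.
The remaining cell in main diagonal is (4,4) = 80 − 74 = 6.
Using anti-diagonal: 12 + 18 + 14 + 20 + ? → (1,5) = 80 − 64 = 16.
Row 1 must total 80; the given cells sum to 72, so (1,2) = 8.
The remaining cell in row 4 is (4,5) = 80 − 58 = 22.
Column 2 needs 80; the known cells sum to 44, so (5,2) = 36.
From column 5, 80 − (16 + 38 + 22 + (-6)) gives (3,5) = 10.
Row 3 needs 80; the known cells sum to 46, so (3,4) = 34.
The remaining cell in row 5 is (5,4) = 80 − 52 = 28.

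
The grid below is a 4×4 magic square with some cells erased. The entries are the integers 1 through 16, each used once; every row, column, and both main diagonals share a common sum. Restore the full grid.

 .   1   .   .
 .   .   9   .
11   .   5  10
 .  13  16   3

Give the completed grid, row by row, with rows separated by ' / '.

The entries are 1 through 16, which sum to 136, so each line sums to 136/4 = 34.
Row 3: 11 + 5 + 10 + ? = 34, so (3,2) = 8.
From row 4, 34 − (13 + 16 + 3) gives (4,1) = 2.
The remaining cell in column 2 is (2,2) = 34 − 22 = 12.
Column 3 must total 34; the given cells sum to 30, so (1,3) = 4.
Main diagonal needs 34; the known cells sum to 20, so (1,1) = 14.
Anti-diagonal must total 34; the given cells sum to 19, so (1,4) = 15.
Using column 1: 14 + 11 + 2 + ? → (2,1) = 34 − 27 = 7.
From column 4, 34 − (15 + 10 + 3) gives (2,4) = 6.

14 1 4 15 / 7 12 9 6 / 11 8 5 10 / 2 13 16 3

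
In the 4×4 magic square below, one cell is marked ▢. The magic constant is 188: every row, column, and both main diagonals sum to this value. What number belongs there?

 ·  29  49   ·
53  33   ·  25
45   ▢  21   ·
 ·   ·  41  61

Row 2: 53 + 33 + 25 + ? = 188, so (2,3) = 77.
From main diagonal, 188 − (33 + 21 + 61) gives (1,1) = 73.
From row 1, 188 − (73 + 29 + 49) gives (1,4) = 37.
Using column 1: 73 + 53 + 45 + ? → (4,1) = 188 − 171 = 17.
Column 4: 37 + 25 + 61 + ? = 188, so (3,4) = 65.
Anti-diagonal: 37 + 77 + 17 + ? = 188, so (3,2) = 57.

57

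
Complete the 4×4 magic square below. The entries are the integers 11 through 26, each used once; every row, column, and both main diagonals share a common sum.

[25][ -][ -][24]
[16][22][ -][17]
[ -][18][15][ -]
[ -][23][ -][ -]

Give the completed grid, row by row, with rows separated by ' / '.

The entries are 11 through 26, which sum to 296, so each line sums to 296/4 = 74.
The remaining cell in row 2 is (2,3) = 74 − 55 = 19.
Column 2 must total 74; the given cells sum to 63, so (1,2) = 11.
From main diagonal, 74 − (25 + 22 + 15) gives (4,4) = 12.
Anti-diagonal must total 74; the given cells sum to 61, so (4,1) = 13.
Row 1 must total 74; the given cells sum to 60, so (1,3) = 14.
Using row 4: 13 + 23 + 12 + ? → (4,3) = 74 − 48 = 26.
Column 1 needs 74; the known cells sum to 54, so (3,1) = 20.
The remaining cell in column 4 is (3,4) = 74 − 53 = 21.

25 11 14 24 / 16 22 19 17 / 20 18 15 21 / 13 23 26 12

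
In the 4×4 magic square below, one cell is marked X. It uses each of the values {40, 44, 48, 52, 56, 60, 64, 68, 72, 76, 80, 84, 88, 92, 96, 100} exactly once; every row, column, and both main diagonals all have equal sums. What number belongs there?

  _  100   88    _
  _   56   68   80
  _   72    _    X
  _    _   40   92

The 16 entries sum to 1120, so each line sums to 1120/4 = 280.
Row 2 must total 280; the given cells sum to 204, so (2,1) = 76.
The remaining cell in column 2 is (4,2) = 280 − 228 = 52.
Column 3 needs 280; the known cells sum to 196, so (3,3) = 84.
The remaining cell in main diagonal is (1,1) = 280 − 232 = 48.
The remaining cell in row 1 is (1,4) = 280 − 236 = 44.
From row 4, 280 − (52 + 40 + 92) gives (4,1) = 96.
Column 1 needs 280; the known cells sum to 220, so (3,1) = 60.
Column 4 needs 280; the known cells sum to 216, so (3,4) = 64.

64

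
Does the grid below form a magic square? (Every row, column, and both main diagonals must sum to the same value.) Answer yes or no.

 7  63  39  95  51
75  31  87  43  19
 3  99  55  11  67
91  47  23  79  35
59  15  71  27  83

No — column 3 sums to 275 but column 2 sums to 255.

Row 1: 7 + 63 + 39 + 95 + 51 = 255.
Row 2: 75 + 31 + 87 + 43 + 19 = 255.
Row 3: 3 + 99 + 55 + 11 + 67 = 235.
Row 4: 91 + 47 + 23 + 79 + 35 = 275.
Row 5: 59 + 15 + 71 + 27 + 83 = 255.
Column 1: 7 + 75 + 3 + 91 + 59 = 235.
Column 2: 63 + 31 + 99 + 47 + 15 = 255.
Column 3: 39 + 87 + 55 + 23 + 71 = 275.
Column 4: 95 + 43 + 11 + 79 + 27 = 255.
Column 5: 51 + 19 + 67 + 35 + 83 = 255.
Main diagonal: 7 + 31 + 55 + 79 + 83 = 255.
Anti-diagonal: 51 + 43 + 55 + 47 + 59 = 255.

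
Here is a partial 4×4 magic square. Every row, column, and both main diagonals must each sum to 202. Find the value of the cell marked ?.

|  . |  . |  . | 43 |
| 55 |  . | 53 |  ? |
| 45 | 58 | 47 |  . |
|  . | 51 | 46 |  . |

Row 3: 45 + 58 + 47 + ? = 202, so (3,4) = 52.
Using column 3: 53 + 47 + 46 + ? → (1,3) = 202 − 146 = 56.
Anti-diagonal: 43 + 53 + 58 + ? = 202, so (4,1) = 48.
Using row 4: 48 + 51 + 46 + ? → (4,4) = 202 − 145 = 57.
Column 1: 55 + 45 + 48 + ? = 202, so (1,1) = 54.
Column 4 must total 202; the given cells sum to 152, so (2,4) = 50.

50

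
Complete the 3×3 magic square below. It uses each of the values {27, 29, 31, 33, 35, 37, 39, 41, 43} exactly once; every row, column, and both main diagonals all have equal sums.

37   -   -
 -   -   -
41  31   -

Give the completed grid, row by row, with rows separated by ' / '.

The 9 entries sum to 315, so each line sums to 315/3 = 105.
Row 3: 41 + 31 + ? = 105, so (3,3) = 33.
Column 1 needs 105; the known cells sum to 78, so (2,1) = 27.
Main diagonal: 37 + 33 + ? = 105, so (2,2) = 35.
Anti-diagonal: 35 + 41 + ? = 105, so (1,3) = 29.
The remaining cell in row 1 is (1,2) = 105 − 66 = 39.
Row 2 must total 105; the given cells sum to 62, so (2,3) = 43.

37 39 29 / 27 35 43 / 41 31 33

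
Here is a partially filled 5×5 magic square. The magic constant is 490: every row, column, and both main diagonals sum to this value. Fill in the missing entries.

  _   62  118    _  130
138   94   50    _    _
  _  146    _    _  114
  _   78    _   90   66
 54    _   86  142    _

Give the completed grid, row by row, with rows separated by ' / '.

From column 2, 490 − (62 + 94 + 146 + 78) gives (5,2) = 110.
From row 5, 490 − (54 + 110 + 86 + 142) gives (5,5) = 98.
Column 5 must total 490; the given cells sum to 408, so (2,5) = 82.
Row 2 must total 490; the given cells sum to 364, so (2,4) = 126.
Using anti-diagonal: 130 + 126 + 78 + 54 + ? → (3,3) = 490 − 388 = 102.
Column 3 needs 490; the known cells sum to 356, so (4,3) = 134.
Main diagonal must total 490; the given cells sum to 384, so (1,1) = 106.
Row 1 needs 490; the known cells sum to 416, so (1,4) = 74.
Row 4: 78 + 134 + 90 + 66 + ? = 490, so (4,1) = 122.
From column 1, 490 − (106 + 138 + 122 + 54) gives (3,1) = 70.
From column 4, 490 − (74 + 126 + 90 + 142) gives (3,4) = 58.

106 62 118 74 130 / 138 94 50 126 82 / 70 146 102 58 114 / 122 78 134 90 66 / 54 110 86 142 98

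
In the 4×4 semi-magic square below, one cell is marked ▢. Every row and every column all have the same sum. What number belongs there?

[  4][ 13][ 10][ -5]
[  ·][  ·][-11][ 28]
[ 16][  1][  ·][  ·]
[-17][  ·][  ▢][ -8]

25

Row 1 is complete and sums to 22; that is the magic constant.
Column 1 needs 22; the known cells sum to 3, so (2,1) = 19.
From column 4, 22 − (-5 + 28 + (-8)) gives (3,4) = 7.
Row 2 needs 22; the known cells sum to 36, so (2,2) = -14.
Row 3: 16 + 1 + 7 + ? = 22, so (3,3) = -2.
The remaining cell in column 2 is (4,2) = 22 − 0 = 22.
From column 3, 22 − (10 + (-11) + (-2)) gives (4,3) = 25.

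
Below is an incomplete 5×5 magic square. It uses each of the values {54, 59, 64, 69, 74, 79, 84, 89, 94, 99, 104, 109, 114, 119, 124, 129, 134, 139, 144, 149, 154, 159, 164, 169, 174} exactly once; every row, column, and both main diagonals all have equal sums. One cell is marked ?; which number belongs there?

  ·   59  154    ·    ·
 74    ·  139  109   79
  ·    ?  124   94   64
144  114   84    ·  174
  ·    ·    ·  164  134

The 25 entries sum to 2850, so each line sums to 2850/5 = 570.
Row 2 needs 570; the known cells sum to 401, so (2,2) = 169.
Row 4: 144 + 114 + 84 + 174 + ? = 570, so (4,4) = 54.
Column 3: 154 + 139 + 124 + 84 + ? = 570, so (5,3) = 69.
From column 4, 570 − (109 + 94 + 54 + 164) gives (1,4) = 149.
The remaining cell in column 5 is (1,5) = 570 − 451 = 119.
Main diagonal must total 570; the given cells sum to 481, so (1,1) = 89.
Using anti-diagonal: 119 + 109 + 124 + 114 + ? → (5,1) = 570 − 466 = 104.
Row 5: 104 + 69 + 164 + 134 + ? = 570, so (5,2) = 99.
Column 1 must total 570; the given cells sum to 411, so (3,1) = 159.
Column 2: 59 + 169 + 114 + 99 + ? = 570, so (3,2) = 129.

129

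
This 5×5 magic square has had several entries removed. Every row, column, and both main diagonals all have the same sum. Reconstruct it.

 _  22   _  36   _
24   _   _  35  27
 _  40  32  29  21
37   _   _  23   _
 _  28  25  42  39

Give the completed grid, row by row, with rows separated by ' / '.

Column 4 is already complete: 36 + 35 + 29 + 23 + 42 = 165, so that is the magic constant.
Row 3 needs 165; the known cells sum to 122, so (3,1) = 43.
The remaining cell in row 5 is (5,1) = 165 − 134 = 31.
Column 1 needs 165; the known cells sum to 135, so (1,1) = 30.
Main diagonal needs 165; the known cells sum to 124, so (2,2) = 41.
Row 2: 24 + 41 + 35 + 27 + ? = 165, so (2,3) = 38.
Column 2 needs 165; the known cells sum to 131, so (4,2) = 34.
Using anti-diagonal: 35 + 32 + 34 + 31 + ? → (1,5) = 165 − 132 = 33.
Row 1: 30 + 22 + 36 + 33 + ? = 165, so (1,3) = 44.
Column 3 needs 165; the known cells sum to 139, so (4,3) = 26.
Column 5 must total 165; the given cells sum to 120, so (4,5) = 45.

30 22 44 36 33 / 24 41 38 35 27 / 43 40 32 29 21 / 37 34 26 23 45 / 31 28 25 42 39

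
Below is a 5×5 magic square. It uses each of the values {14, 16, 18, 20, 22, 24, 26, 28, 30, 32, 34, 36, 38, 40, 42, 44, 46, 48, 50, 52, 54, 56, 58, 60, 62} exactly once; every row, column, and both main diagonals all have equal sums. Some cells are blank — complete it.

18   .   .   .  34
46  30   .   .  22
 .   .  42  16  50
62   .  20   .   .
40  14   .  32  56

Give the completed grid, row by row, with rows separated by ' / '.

The 25 entries sum to 950, so each line sums to 950/5 = 190.
Using row 5: 40 + 14 + 32 + 56 + ? → (5,3) = 190 − 142 = 48.
Using column 1: 18 + 46 + 62 + 40 + ? → (3,1) = 190 − 166 = 24.
From column 5, 190 − (34 + 22 + 50 + 56) gives (4,5) = 28.
Main diagonal needs 190; the known cells sum to 146, so (4,4) = 44.
Row 3: 24 + 42 + 16 + 50 + ? = 190, so (3,2) = 58.
The remaining cell in row 4 is (4,2) = 190 − 154 = 36.
The remaining cell in column 2 is (1,2) = 190 − 138 = 52.
From anti-diagonal, 190 − (34 + 42 + 36 + 40) gives (2,4) = 38.
Row 2 must total 190; the given cells sum to 136, so (2,3) = 54.
Column 3: 54 + 42 + 20 + 48 + ? = 190, so (1,3) = 26.
The remaining cell in column 4 is (1,4) = 190 − 130 = 60.

18 52 26 60 34 / 46 30 54 38 22 / 24 58 42 16 50 / 62 36 20 44 28 / 40 14 48 32 56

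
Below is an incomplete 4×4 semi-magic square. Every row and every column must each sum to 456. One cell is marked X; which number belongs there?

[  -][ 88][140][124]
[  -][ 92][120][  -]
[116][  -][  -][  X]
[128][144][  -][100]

96

Row 1: 88 + 140 + 124 + ? = 456, so (1,1) = 104.
Row 4: 128 + 144 + 100 + ? = 456, so (4,3) = 84.
Column 1: 104 + 116 + 128 + ? = 456, so (2,1) = 108.
Column 2 must total 456; the given cells sum to 324, so (3,2) = 132.
Column 3 needs 456; the known cells sum to 344, so (3,3) = 112.
From row 2, 456 − (108 + 92 + 120) gives (2,4) = 136.
Using row 3: 116 + 132 + 112 + ? → (3,4) = 456 − 360 = 96.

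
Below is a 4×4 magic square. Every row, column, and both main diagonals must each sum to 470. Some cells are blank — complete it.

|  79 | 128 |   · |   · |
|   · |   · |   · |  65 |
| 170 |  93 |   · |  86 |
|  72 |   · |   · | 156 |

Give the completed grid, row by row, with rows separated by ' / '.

79 128 100 163 / 149 114 142 65 / 170 93 121 86 / 72 135 107 156

Row 3 must total 470; the given cells sum to 349, so (3,3) = 121.
Column 1 must total 470; the given cells sum to 321, so (2,1) = 149.
Using column 4: 65 + 86 + 156 + ? → (1,4) = 470 − 307 = 163.
Main diagonal needs 470; the known cells sum to 356, so (2,2) = 114.
Anti-diagonal needs 470; the known cells sum to 328, so (2,3) = 142.
From row 1, 470 − (79 + 128 + 163) gives (1,3) = 100.
Column 2 needs 470; the known cells sum to 335, so (4,2) = 135.
The remaining cell in column 3 is (4,3) = 470 − 363 = 107.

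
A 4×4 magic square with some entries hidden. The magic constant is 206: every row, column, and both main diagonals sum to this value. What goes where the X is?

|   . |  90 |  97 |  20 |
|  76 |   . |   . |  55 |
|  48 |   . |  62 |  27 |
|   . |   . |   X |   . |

13

From row 1, 206 − (90 + 97 + 20) gives (1,1) = -1.
Row 3 must total 206; the given cells sum to 137, so (3,2) = 69.
Column 1 must total 206; the given cells sum to 123, so (4,1) = 83.
Column 4 needs 206; the known cells sum to 102, so (4,4) = 104.
From main diagonal, 206 − (-1 + 62 + 104) gives (2,2) = 41.
Anti-diagonal: 20 + 69 + 83 + ? = 206, so (2,3) = 34.
Column 2 needs 206; the known cells sum to 200, so (4,2) = 6.
Column 3: 97 + 34 + 62 + ? = 206, so (4,3) = 13.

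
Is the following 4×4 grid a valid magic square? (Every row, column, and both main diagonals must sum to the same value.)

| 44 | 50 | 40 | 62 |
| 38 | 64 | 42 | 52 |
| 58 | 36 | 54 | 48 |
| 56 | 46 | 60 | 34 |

Row 1: 44 + 50 + 40 + 62 = 196.
Row 2: 38 + 64 + 42 + 52 = 196.
Row 3: 58 + 36 + 54 + 48 = 196.
Row 4: 56 + 46 + 60 + 34 = 196.
Column 1: 44 + 38 + 58 + 56 = 196.
Column 2: 50 + 64 + 36 + 46 = 196.
Column 3: 40 + 42 + 54 + 60 = 196.
Column 4: 62 + 52 + 48 + 34 = 196.
Main diagonal: 44 + 64 + 54 + 34 = 196.
Anti-diagonal: 62 + 42 + 36 + 56 = 196.
All lines sum to 196.

Yes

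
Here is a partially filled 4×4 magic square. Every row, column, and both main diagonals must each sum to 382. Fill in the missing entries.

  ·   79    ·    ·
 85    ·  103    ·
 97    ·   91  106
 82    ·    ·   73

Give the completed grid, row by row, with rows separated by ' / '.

From row 3, 382 − (97 + 91 + 106) gives (3,2) = 88.
Column 1 must total 382; the given cells sum to 264, so (1,1) = 118.
Main diagonal must total 382; the given cells sum to 282, so (2,2) = 100.
Anti-diagonal: 103 + 88 + 82 + ? = 382, so (1,4) = 109.
From row 1, 382 − (118 + 79 + 109) gives (1,3) = 76.
From row 2, 382 − (85 + 100 + 103) gives (2,4) = 94.
Column 2 needs 382; the known cells sum to 267, so (4,2) = 115.
From column 3, 382 − (76 + 103 + 91) gives (4,3) = 112.

118 79 76 109 / 85 100 103 94 / 97 88 91 106 / 82 115 112 73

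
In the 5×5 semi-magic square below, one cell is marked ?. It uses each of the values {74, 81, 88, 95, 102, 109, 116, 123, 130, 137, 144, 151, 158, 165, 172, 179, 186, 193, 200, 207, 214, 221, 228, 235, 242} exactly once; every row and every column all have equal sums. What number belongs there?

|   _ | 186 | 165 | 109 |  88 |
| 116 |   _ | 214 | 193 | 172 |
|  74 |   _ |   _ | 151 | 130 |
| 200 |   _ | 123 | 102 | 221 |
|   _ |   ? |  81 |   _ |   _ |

The 25 entries sum to 3950, so each line sums to 3950/5 = 790.
Row 1: 186 + 165 + 109 + 88 + ? = 790, so (1,1) = 242.
From row 2, 790 − (116 + 214 + 193 + 172) gives (2,2) = 95.
Row 4: 200 + 123 + 102 + 221 + ? = 790, so (4,2) = 144.
Column 1: 242 + 116 + 74 + 200 + ? = 790, so (5,1) = 158.
From column 3, 790 − (165 + 214 + 123 + 81) gives (3,3) = 207.
From column 4, 790 − (109 + 193 + 151 + 102) gives (5,4) = 235.
Column 5 needs 790; the known cells sum to 611, so (5,5) = 179.
From row 3, 790 − (74 + 207 + 151 + 130) gives (3,2) = 228.
Row 5 needs 790; the known cells sum to 653, so (5,2) = 137.

137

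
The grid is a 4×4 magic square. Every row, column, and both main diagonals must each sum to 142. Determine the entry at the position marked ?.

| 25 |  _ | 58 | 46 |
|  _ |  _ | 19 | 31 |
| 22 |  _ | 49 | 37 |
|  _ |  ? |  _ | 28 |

55

Row 1 needs 142; the known cells sum to 129, so (1,2) = 13.
Row 3: 22 + 49 + 37 + ? = 142, so (3,2) = 34.
The remaining cell in column 3 is (4,3) = 142 − 126 = 16.
Main diagonal: 25 + 49 + 28 + ? = 142, so (2,2) = 40.
Anti-diagonal: 46 + 19 + 34 + ? = 142, so (4,1) = 43.
Row 2 must total 142; the given cells sum to 90, so (2,1) = 52.
Row 4 needs 142; the known cells sum to 87, so (4,2) = 55.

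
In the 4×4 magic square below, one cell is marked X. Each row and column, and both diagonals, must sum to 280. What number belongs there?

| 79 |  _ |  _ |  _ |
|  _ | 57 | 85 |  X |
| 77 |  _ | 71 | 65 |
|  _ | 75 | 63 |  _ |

Row 3: 77 + 71 + 65 + ? = 280, so (3,2) = 67.
Using column 2: 57 + 67 + 75 + ? → (1,2) = 280 − 199 = 81.
Using column 3: 85 + 71 + 63 + ? → (1,3) = 280 − 219 = 61.
Main diagonal must total 280; the given cells sum to 207, so (4,4) = 73.
From row 1, 280 − (79 + 81 + 61) gives (1,4) = 59.
Row 4: 75 + 63 + 73 + ? = 280, so (4,1) = 69.
Column 1 must total 280; the given cells sum to 225, so (2,1) = 55.
Column 4 needs 280; the known cells sum to 197, so (2,4) = 83.

83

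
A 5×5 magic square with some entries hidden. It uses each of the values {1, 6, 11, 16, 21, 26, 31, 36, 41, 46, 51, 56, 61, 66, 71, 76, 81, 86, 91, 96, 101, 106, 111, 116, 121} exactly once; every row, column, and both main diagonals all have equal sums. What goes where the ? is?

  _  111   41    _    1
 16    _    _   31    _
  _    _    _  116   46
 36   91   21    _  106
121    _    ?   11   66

81

The 25 entries sum to 1525, so each line sums to 1525/5 = 305.
Row 4 needs 305; the known cells sum to 254, so (4,4) = 51.
Column 4 needs 305; the known cells sum to 209, so (1,4) = 96.
Column 5 must total 305; the given cells sum to 219, so (2,5) = 86.
From anti-diagonal, 305 − (1 + 31 + 91 + 121) gives (3,3) = 61.
Row 1 must total 305; the given cells sum to 249, so (1,1) = 56.
Using column 1: 56 + 16 + 36 + 121 + ? → (3,1) = 305 − 229 = 76.
From main diagonal, 305 − (56 + 61 + 51 + 66) gives (2,2) = 71.
Row 2 needs 305; the known cells sum to 204, so (2,3) = 101.
Row 3 must total 305; the given cells sum to 299, so (3,2) = 6.
Using column 2: 111 + 71 + 6 + 91 + ? → (5,2) = 305 − 279 = 26.
Using column 3: 41 + 101 + 61 + 21 + ? → (5,3) = 305 − 224 = 81.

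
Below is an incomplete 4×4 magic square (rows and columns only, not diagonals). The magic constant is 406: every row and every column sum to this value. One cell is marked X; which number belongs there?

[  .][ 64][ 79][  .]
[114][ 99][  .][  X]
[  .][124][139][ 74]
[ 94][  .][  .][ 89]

109

Row 3 must total 406; the given cells sum to 337, so (3,1) = 69.
Column 1 must total 406; the given cells sum to 277, so (1,1) = 129.
Column 2 needs 406; the known cells sum to 287, so (4,2) = 119.
The remaining cell in row 1 is (1,4) = 406 − 272 = 134.
Using row 4: 94 + 119 + 89 + ? → (4,3) = 406 − 302 = 104.
The remaining cell in column 3 is (2,3) = 406 − 322 = 84.
Column 4 must total 406; the given cells sum to 297, so (2,4) = 109.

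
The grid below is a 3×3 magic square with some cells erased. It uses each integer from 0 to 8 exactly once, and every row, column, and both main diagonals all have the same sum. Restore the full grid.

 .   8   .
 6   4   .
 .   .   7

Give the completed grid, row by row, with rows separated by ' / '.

1 8 3 / 6 4 2 / 5 0 7

The entries are 0 through 8, which sum to 36, so each line sums to 36/3 = 12.
The remaining cell in row 2 is (2,3) = 12 − 10 = 2.
Column 2: 8 + 4 + ? = 12, so (3,2) = 0.
Column 3 needs 12; the known cells sum to 9, so (1,3) = 3.
Main diagonal: 4 + 7 + ? = 12, so (1,1) = 1.
Anti-diagonal: 3 + 4 + ? = 12, so (3,1) = 5.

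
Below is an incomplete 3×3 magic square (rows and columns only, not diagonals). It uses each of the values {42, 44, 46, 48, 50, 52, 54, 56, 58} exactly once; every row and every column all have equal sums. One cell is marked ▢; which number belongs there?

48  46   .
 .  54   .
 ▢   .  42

The 9 entries sum to 450, so each line sums to 450/3 = 150.
Row 1: 48 + 46 + ? = 150, so (1,3) = 56.
Column 2: 46 + 54 + ? = 150, so (3,2) = 50.
Column 3 must total 150; the given cells sum to 98, so (2,3) = 52.
Using row 2: 54 + 52 + ? → (2,1) = 150 − 106 = 44.
Row 3: 50 + 42 + ? = 150, so (3,1) = 58.

58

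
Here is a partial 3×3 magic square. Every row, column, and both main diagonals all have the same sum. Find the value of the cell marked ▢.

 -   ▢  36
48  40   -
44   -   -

Anti-diagonal is complete and sums to 120; that is the magic constant.
Row 2: 48 + 40 + ? = 120, so (2,3) = 32.
Column 1 needs 120; the known cells sum to 92, so (1,1) = 28.
Using column 3: 36 + 32 + ? → (3,3) = 120 − 68 = 52.
Row 1 must total 120; the given cells sum to 64, so (1,2) = 56.

56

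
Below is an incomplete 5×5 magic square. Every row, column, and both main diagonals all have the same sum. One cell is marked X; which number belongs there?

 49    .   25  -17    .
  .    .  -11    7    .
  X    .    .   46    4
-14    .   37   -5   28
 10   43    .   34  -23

22

Column 4 is complete and sums to 65; that is the magic constant.
Using row 4: -14 + 37 + (-5) + 28 + ? → (4,2) = 65 − 46 = 19.
Using row 5: 10 + 43 + 34 + (-23) + ? → (5,3) = 65 − 64 = 1.
Column 3 must total 65; the given cells sum to 52, so (3,3) = 13.
Main diagonal needs 65; the known cells sum to 34, so (2,2) = 31.
From anti-diagonal, 65 − (7 + 13 + 19 + 10) gives (1,5) = 16.
From row 1, 65 − (49 + 25 + (-17) + 16) gives (1,2) = -8.
From column 2, 65 − (-8 + 31 + 19 + 43) gives (3,2) = -20.
Column 5 needs 65; the known cells sum to 25, so (2,5) = 40.
From row 2, 65 − (31 + (-11) + 7 + 40) gives (2,1) = -2.
From row 3, 65 − (-20 + 13 + 46 + 4) gives (3,1) = 22.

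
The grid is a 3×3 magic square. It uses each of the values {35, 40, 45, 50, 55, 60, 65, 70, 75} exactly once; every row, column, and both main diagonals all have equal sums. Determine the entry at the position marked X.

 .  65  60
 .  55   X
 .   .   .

The 9 entries sum to 495, so each line sums to 495/3 = 165.
Row 1 must total 165; the given cells sum to 125, so (1,1) = 40.
From column 2, 165 − (65 + 55) gives (3,2) = 45.
From main diagonal, 165 − (40 + 55) gives (3,3) = 70.
Anti-diagonal must total 165; the given cells sum to 115, so (3,1) = 50.
The remaining cell in column 1 is (2,1) = 165 − 90 = 75.
Column 3: 60 + 70 + ? = 165, so (2,3) = 35.

35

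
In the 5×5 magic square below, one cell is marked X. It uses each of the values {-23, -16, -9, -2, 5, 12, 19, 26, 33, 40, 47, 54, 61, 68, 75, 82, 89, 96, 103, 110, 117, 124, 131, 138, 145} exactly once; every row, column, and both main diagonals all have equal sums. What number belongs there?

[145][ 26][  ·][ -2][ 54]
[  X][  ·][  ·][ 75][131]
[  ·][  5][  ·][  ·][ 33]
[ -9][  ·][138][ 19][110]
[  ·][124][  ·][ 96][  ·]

12

The 25 entries sum to 1525, so each line sums to 1525/5 = 305.
Row 1 needs 305; the known cells sum to 223, so (1,3) = 82.
The remaining cell in row 4 is (4,2) = 305 − 258 = 47.
Column 2 needs 305; the known cells sum to 202, so (2,2) = 103.
Using column 4: -2 + 75 + 19 + 96 + ? → (3,4) = 305 − 188 = 117.
From column 5, 305 − (54 + 131 + 33 + 110) gives (5,5) = -23.
Main diagonal needs 305; the known cells sum to 244, so (3,3) = 61.
The remaining cell in anti-diagonal is (5,1) = 305 − 237 = 68.
Row 3 needs 305; the known cells sum to 216, so (3,1) = 89.
Row 5 needs 305; the known cells sum to 265, so (5,3) = 40.
Column 1 needs 305; the known cells sum to 293, so (2,1) = 12.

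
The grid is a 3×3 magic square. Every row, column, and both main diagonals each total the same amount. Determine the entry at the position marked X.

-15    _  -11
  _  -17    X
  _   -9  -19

Main diagonal is complete and sums to -51; that is the magic constant.
From row 1, -51 − (-15 + (-11)) gives (1,2) = -25.
The remaining cell in row 3 is (3,1) = -51 − (-28) = -23.
Column 1 must total -51; the given cells sum to -38, so (2,1) = -13.
From column 3, -51 − (-11 + (-19)) gives (2,3) = -21.

-21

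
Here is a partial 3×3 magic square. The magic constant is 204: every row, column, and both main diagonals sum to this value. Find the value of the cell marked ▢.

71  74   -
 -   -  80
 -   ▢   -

62

Using row 1: 71 + 74 + ? → (1,3) = 204 − 145 = 59.
Column 3: 59 + 80 + ? = 204, so (3,3) = 65.
Main diagonal needs 204; the known cells sum to 136, so (2,2) = 68.
Using anti-diagonal: 59 + 68 + ? → (3,1) = 204 − 127 = 77.
From row 2, 204 − (68 + 80) gives (2,1) = 56.
Row 3 must total 204; the given cells sum to 142, so (3,2) = 62.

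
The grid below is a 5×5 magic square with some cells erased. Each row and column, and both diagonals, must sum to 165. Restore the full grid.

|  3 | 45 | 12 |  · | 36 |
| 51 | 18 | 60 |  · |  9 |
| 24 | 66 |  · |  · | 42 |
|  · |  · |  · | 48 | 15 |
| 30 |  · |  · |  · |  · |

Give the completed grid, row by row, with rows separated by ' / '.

3 45 12 69 36 / 51 18 60 27 9 / 24 66 33 0 42 / 57 39 6 48 15 / 30 -3 54 21 63

Row 1: 3 + 45 + 12 + 36 + ? = 165, so (1,4) = 69.
Row 2 needs 165; the known cells sum to 138, so (2,4) = 27.
From column 1, 165 − (3 + 51 + 24 + 30) gives (4,1) = 57.
Using column 5: 36 + 9 + 42 + 15 + ? → (5,5) = 165 − 102 = 63.
From main diagonal, 165 − (3 + 18 + 48 + 63) gives (3,3) = 33.
Anti-diagonal must total 165; the given cells sum to 126, so (4,2) = 39.
Row 3: 24 + 66 + 33 + 42 + ? = 165, so (3,4) = 0.
Row 4 must total 165; the given cells sum to 159, so (4,3) = 6.
Using column 2: 45 + 18 + 66 + 39 + ? → (5,2) = 165 − 168 = -3.
From column 3, 165 − (12 + 60 + 33 + 6) gives (5,3) = 54.
Column 4 must total 165; the given cells sum to 144, so (5,4) = 21.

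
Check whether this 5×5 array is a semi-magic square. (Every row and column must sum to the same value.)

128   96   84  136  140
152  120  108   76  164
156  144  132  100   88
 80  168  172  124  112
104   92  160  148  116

Row 1: 128 + 96 + 84 + 136 + 140 = 584.
Row 2: 152 + 120 + 108 + 76 + 164 = 620.
Row 3: 156 + 144 + 132 + 100 + 88 = 620.
Row 4: 80 + 168 + 172 + 124 + 112 = 656.
Row 5: 104 + 92 + 160 + 148 + 116 = 620.
Column 1: 128 + 152 + 156 + 80 + 104 = 620.
Column 2: 96 + 120 + 144 + 168 + 92 = 620.
Column 3: 84 + 108 + 132 + 172 + 160 = 656.
Column 4: 136 + 76 + 100 + 124 + 148 = 584.
Column 5: 140 + 164 + 88 + 112 + 116 = 620.

No — row 1 sums to 584 but row 3 sums to 620.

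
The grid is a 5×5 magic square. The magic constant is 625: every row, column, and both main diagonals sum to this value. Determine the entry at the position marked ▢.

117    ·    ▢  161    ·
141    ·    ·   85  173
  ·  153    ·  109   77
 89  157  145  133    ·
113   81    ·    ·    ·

93

Row 4: 89 + 157 + 145 + 133 + ? = 625, so (4,5) = 101.
Using column 1: 117 + 141 + 89 + 113 + ? → (3,1) = 625 − 460 = 165.
Column 4 needs 625; the known cells sum to 488, so (5,4) = 137.
Row 3 needs 625; the known cells sum to 504, so (3,3) = 121.
Anti-diagonal needs 625; the known cells sum to 476, so (1,5) = 149.
Column 5 must total 625; the given cells sum to 500, so (5,5) = 125.
From main diagonal, 625 − (117 + 121 + 133 + 125) gives (2,2) = 129.
The remaining cell in row 2 is (2,3) = 625 − 528 = 97.
The remaining cell in row 5 is (5,3) = 625 − 456 = 169.
Using column 2: 129 + 153 + 157 + 81 + ? → (1,2) = 625 − 520 = 105.
The remaining cell in column 3 is (1,3) = 625 − 532 = 93.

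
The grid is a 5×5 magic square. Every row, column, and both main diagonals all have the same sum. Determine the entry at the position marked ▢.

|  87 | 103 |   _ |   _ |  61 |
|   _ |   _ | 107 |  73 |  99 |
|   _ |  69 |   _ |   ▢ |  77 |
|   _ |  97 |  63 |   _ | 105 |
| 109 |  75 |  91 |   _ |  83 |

Column 5 is complete and sums to 425; that is the magic constant.
Row 5: 109 + 75 + 91 + 83 + ? = 425, so (5,4) = 67.
Column 2 must total 425; the given cells sum to 344, so (2,2) = 81.
Using anti-diagonal: 61 + 73 + 97 + 109 + ? → (3,3) = 425 − 340 = 85.
The remaining cell in row 2 is (2,1) = 425 − 360 = 65.
Column 3 must total 425; the given cells sum to 346, so (1,3) = 79.
Main diagonal needs 425; the known cells sum to 336, so (4,4) = 89.
From row 1, 425 − (87 + 103 + 79 + 61) gives (1,4) = 95.
Using row 4: 97 + 63 + 89 + 105 + ? → (4,1) = 425 − 354 = 71.
Column 1: 87 + 65 + 71 + 109 + ? = 425, so (3,1) = 93.
The remaining cell in column 4 is (3,4) = 425 − 324 = 101.

101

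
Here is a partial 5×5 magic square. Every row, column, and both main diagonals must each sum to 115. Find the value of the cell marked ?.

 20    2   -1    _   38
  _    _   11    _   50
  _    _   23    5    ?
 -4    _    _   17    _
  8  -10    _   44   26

-13

Using row 1: 20 + 2 + (-1) + 38 + ? → (1,4) = 115 − 59 = 56.
Row 5 must total 115; the given cells sum to 68, so (5,3) = 47.
Using column 3: -1 + 11 + 23 + 47 + ? → (4,3) = 115 − 80 = 35.
Using column 4: 56 + 5 + 17 + 44 + ? → (2,4) = 115 − 122 = -7.
From main diagonal, 115 − (20 + 23 + 17 + 26) gives (2,2) = 29.
Using anti-diagonal: 38 + (-7) + 23 + 8 + ? → (4,2) = 115 − 62 = 53.
The remaining cell in row 2 is (2,1) = 115 − 83 = 32.
The remaining cell in row 4 is (4,5) = 115 − 101 = 14.
Column 1: 20 + 32 + (-4) + 8 + ? = 115, so (3,1) = 59.
Column 2 must total 115; the given cells sum to 74, so (3,2) = 41.
The remaining cell in column 5 is (3,5) = 115 − 128 = -13.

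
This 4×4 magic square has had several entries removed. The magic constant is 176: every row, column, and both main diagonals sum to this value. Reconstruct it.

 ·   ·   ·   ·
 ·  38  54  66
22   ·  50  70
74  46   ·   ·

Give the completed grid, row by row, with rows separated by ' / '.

Row 2 needs 176; the known cells sum to 158, so (2,1) = 18.
Using row 3: 22 + 50 + 70 + ? → (3,2) = 176 − 142 = 34.
Column 1 needs 176; the known cells sum to 114, so (1,1) = 62.
Using column 2: 38 + 34 + 46 + ? → (1,2) = 176 − 118 = 58.
The remaining cell in main diagonal is (4,4) = 176 − 150 = 26.
The remaining cell in anti-diagonal is (1,4) = 176 − 162 = 14.
Row 1: 62 + 58 + 14 + ? = 176, so (1,3) = 42.
From row 4, 176 − (74 + 46 + 26) gives (4,3) = 30.

62 58 42 14 / 18 38 54 66 / 22 34 50 70 / 74 46 30 26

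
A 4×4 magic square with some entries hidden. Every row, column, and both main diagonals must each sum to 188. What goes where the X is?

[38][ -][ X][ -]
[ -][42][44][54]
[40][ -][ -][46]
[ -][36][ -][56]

58

Using row 2: 42 + 44 + 54 + ? → (2,1) = 188 − 140 = 48.
Column 1: 38 + 48 + 40 + ? = 188, so (4,1) = 62.
Column 4 needs 188; the known cells sum to 156, so (1,4) = 32.
From main diagonal, 188 − (38 + 42 + 56) gives (3,3) = 52.
Using anti-diagonal: 32 + 44 + 62 + ? → (3,2) = 188 − 138 = 50.
Row 4 must total 188; the given cells sum to 154, so (4,3) = 34.
Column 2: 42 + 50 + 36 + ? = 188, so (1,2) = 60.
Using column 3: 44 + 52 + 34 + ? → (1,3) = 188 − 130 = 58.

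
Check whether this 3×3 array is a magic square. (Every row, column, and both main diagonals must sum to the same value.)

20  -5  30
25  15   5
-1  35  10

No — column 2 sums to 45 but row 3 sums to 44.

Row 1: 20 + (-5) + 30 = 45.
Row 2: 25 + 15 + 5 = 45.
Row 3: -1 + 35 + 10 = 44.
Column 1: 20 + 25 + (-1) = 44.
Column 2: -5 + 15 + 35 = 45.
Column 3: 30 + 5 + 10 = 45.
Main diagonal: 20 + 15 + 10 = 45.
Anti-diagonal: 30 + 15 + (-1) = 44.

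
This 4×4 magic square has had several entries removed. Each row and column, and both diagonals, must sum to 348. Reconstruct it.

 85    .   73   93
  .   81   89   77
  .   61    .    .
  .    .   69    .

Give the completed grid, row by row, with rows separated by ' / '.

Row 1 needs 348; the known cells sum to 251, so (1,2) = 97.
Row 2: 81 + 89 + 77 + ? = 348, so (2,1) = 101.
The remaining cell in column 2 is (4,2) = 348 − 239 = 109.
From column 3, 348 − (73 + 89 + 69) gives (3,3) = 117.
Main diagonal needs 348; the known cells sum to 283, so (4,4) = 65.
From anti-diagonal, 348 − (93 + 89 + 61) gives (4,1) = 105.
From column 1, 348 − (85 + 101 + 105) gives (3,1) = 57.
From column 4, 348 − (93 + 77 + 65) gives (3,4) = 113.

85 97 73 93 / 101 81 89 77 / 57 61 117 113 / 105 109 69 65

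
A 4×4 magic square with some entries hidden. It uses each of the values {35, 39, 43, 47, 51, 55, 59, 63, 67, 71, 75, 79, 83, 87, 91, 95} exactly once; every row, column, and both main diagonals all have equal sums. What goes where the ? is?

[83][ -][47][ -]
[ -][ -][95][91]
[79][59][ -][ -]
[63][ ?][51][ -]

75

The 16 entries sum to 1040, so each line sums to 1040/4 = 260.
Column 1 needs 260; the known cells sum to 225, so (2,1) = 35.
From column 3, 260 − (47 + 95 + 51) gives (3,3) = 67.
The remaining cell in anti-diagonal is (1,4) = 260 − 217 = 43.
Using row 1: 83 + 47 + 43 + ? → (1,2) = 260 − 173 = 87.
Row 2: 35 + 95 + 91 + ? = 260, so (2,2) = 39.
Row 3 needs 260; the known cells sum to 205, so (3,4) = 55.
Using column 2: 87 + 39 + 59 + ? → (4,2) = 260 − 185 = 75.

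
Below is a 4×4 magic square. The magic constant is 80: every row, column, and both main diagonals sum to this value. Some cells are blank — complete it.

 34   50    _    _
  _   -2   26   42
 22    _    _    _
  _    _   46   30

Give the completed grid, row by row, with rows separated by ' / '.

34 50 -10 6 / 14 -2 26 42 / 22 38 18 2 / 10 -6 46 30

Row 2 must total 80; the given cells sum to 66, so (2,1) = 14.
Using column 1: 34 + 14 + 22 + ? → (4,1) = 80 − 70 = 10.
From main diagonal, 80 − (34 + (-2) + 30) gives (3,3) = 18.
From row 4, 80 − (10 + 46 + 30) gives (4,2) = -6.
From column 2, 80 − (50 + (-2) + (-6)) gives (3,2) = 38.
Column 3 needs 80; the known cells sum to 90, so (1,3) = -10.
Anti-diagonal must total 80; the given cells sum to 74, so (1,4) = 6.
Row 3 needs 80; the known cells sum to 78, so (3,4) = 2.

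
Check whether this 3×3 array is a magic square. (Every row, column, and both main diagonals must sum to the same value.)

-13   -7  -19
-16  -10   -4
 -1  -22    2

Row 1: -13 + (-7) + (-19) = -39.
Row 2: -16 + (-10) + (-4) = -30.
Row 3: -1 + (-22) + 2 = -21.
Column 1: -13 + (-16) + (-1) = -30.
Column 2: -7 + (-10) + (-22) = -39.
Column 3: -19 + (-4) + 2 = -21.
Main diagonal: -13 + (-10) + 2 = -21.
Anti-diagonal: -19 + (-10) + (-1) = -30.

No — anti-diagonal sums to -30 but column 3 sums to -21.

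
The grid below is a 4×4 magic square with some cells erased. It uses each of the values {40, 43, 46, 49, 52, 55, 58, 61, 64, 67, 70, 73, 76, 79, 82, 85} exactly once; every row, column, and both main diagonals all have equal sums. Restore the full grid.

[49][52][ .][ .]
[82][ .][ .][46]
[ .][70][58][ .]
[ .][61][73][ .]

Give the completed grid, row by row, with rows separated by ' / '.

49 52 64 85 / 82 67 55 46 / 79 70 58 43 / 40 61 73 76

The 16 entries sum to 1000, so each line sums to 1000/4 = 250.
Column 2 needs 250; the known cells sum to 183, so (2,2) = 67.
Main diagonal must total 250; the given cells sum to 174, so (4,4) = 76.
From row 2, 250 − (82 + 67 + 46) gives (2,3) = 55.
Row 4 must total 250; the given cells sum to 210, so (4,1) = 40.
Using column 1: 49 + 82 + 40 + ? → (3,1) = 250 − 171 = 79.
Using column 3: 55 + 58 + 73 + ? → (1,3) = 250 − 186 = 64.
Using anti-diagonal: 55 + 70 + 40 + ? → (1,4) = 250 − 165 = 85.
Row 3: 79 + 70 + 58 + ? = 250, so (3,4) = 43.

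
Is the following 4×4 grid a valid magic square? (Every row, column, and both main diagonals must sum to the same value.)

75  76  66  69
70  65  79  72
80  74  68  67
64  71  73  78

Row 1: 75 + 76 + 66 + 69 = 286.
Row 2: 70 + 65 + 79 + 72 = 286.
Row 3: 80 + 74 + 68 + 67 = 289.
Row 4: 64 + 71 + 73 + 78 = 286.
Column 1: 75 + 70 + 80 + 64 = 289.
Column 2: 76 + 65 + 74 + 71 = 286.
Column 3: 66 + 79 + 68 + 73 = 286.
Column 4: 69 + 72 + 67 + 78 = 286.
Main diagonal: 75 + 65 + 68 + 78 = 286.
Anti-diagonal: 69 + 79 + 74 + 64 = 286.

No — row 3 sums to 289 but column 2 sums to 286.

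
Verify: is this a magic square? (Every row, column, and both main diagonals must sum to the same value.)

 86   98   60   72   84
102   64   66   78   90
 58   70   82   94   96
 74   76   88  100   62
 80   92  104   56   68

Yes

Row 1: 86 + 98 + 60 + 72 + 84 = 400.
Row 2: 102 + 64 + 66 + 78 + 90 = 400.
Row 3: 58 + 70 + 82 + 94 + 96 = 400.
Row 4: 74 + 76 + 88 + 100 + 62 = 400.
Row 5: 80 + 92 + 104 + 56 + 68 = 400.
Column 1: 86 + 102 + 58 + 74 + 80 = 400.
Column 2: 98 + 64 + 70 + 76 + 92 = 400.
Column 3: 60 + 66 + 82 + 88 + 104 = 400.
Column 4: 72 + 78 + 94 + 100 + 56 = 400.
Column 5: 84 + 90 + 96 + 62 + 68 = 400.
Main diagonal: 86 + 64 + 82 + 100 + 68 = 400.
Anti-diagonal: 84 + 78 + 82 + 76 + 80 = 400.
All lines sum to 400.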